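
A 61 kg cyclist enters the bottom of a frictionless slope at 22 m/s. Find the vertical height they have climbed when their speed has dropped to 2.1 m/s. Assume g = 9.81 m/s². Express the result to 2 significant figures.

h = 24 m

Energy balance between the two points: ½mv₁² = ½mv₂² + mgh
h = (v₁² − v₂²)/(2g) = (22² − 2.1²)/(2 × 9.81) = 24.44 m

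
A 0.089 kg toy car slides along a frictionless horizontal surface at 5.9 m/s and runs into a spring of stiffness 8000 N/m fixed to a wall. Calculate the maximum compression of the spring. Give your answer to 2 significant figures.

x = 0.020 m

At max compression the car is momentarily at rest: ½mv² = ½kx²
x = v√(m/k) = 5.9 × √(0.089/8000) = 0.01968 m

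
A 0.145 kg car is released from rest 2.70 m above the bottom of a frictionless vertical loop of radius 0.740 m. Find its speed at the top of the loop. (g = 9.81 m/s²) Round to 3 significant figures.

Energy conservation: mgh = ½mv_top² + mg(2r)
v_top² = 2g(h − 2r) = 2(9.81)(2.70 − 1.480) = 23.94
v_top = 4.892 m/s

v = 4.89 m/s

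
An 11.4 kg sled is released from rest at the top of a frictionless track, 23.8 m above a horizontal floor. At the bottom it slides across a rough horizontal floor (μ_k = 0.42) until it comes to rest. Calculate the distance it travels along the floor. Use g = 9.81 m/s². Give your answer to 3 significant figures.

Energy at the top = energy at the end + work done against friction:
At rest all PE has been dissipated by friction: mgh = μ_k m g d
d = h/μ_k = 23.8/0.42 = 56.67 m

d = 56.7 m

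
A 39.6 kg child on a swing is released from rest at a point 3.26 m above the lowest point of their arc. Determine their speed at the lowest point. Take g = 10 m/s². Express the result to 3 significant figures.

By conservation of mechanical energy, mgh = ½mv²
The mass cancels from both sides.
v = √(2gh) = √(2 × 10 × 3.26) = √65.200 = 8.075 m/s

v = 8.07 m/s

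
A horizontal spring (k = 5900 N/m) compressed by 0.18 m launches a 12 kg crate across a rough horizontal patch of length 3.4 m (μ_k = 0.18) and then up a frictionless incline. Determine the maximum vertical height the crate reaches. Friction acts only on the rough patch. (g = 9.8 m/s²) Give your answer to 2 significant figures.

Spring energy: E₀ = ½kx² = ½(5900)(0.18)² = 95.580 J
Friction: W_f = μ_k mg d = (0.18)(12)(9.8)(3.4) = 71.97 J
Energy at base of ramp: E = 95.580 − 71.97 = 23.609 J
At max height all remaining energy is PE: mgh = E ⇒ h = E/(mg) = 23.609/(12 × 9.8) = 0.2008 m

h = 0.20 m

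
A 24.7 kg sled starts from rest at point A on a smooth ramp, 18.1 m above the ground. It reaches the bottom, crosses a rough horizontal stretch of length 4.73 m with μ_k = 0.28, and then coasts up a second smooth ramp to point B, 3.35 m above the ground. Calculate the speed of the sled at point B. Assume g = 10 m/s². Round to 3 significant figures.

v = 16.4 m/s

Energy at A: mgh₁ = (24.7)(10)(18.1) = 4470.7 J
Friction loss: W_f = μ_k mg d = 327.1 J
At B: ½mv² + mgh₂ = mgh₁ − W_f
½mv² = 4470.7 − 327.1 − 827.45 = 3316.1 J
v = √(2 × 3316.1/24.7) = 16.39 m/s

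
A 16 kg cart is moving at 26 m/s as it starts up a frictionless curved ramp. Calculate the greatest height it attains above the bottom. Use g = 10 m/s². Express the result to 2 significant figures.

h = 34 m

By energy conservation, ½mv² = mgh
h = v²/(2g) = 26²/(2 × 10) = 33.80 m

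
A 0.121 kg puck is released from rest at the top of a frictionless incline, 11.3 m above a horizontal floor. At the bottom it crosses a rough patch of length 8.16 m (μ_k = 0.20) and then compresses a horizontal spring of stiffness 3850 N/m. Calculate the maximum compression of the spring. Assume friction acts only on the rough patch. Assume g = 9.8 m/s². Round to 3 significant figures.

x = 0.0772 m

Initial energy: E₁ = mgh = (0.121)(9.8)(11.3) = 13.400 J
Friction removes W_f = μ_k mg d = (0.20)(0.121)(9.8)(8.16) = 1.935 J
Energy reaching the spring: E = 13.400 − 1.935 = 11.464 J
At max compression ½kx² = E ⇒ x = √(2E/k) = √(2 × 11.464/3850) = 0.07717 m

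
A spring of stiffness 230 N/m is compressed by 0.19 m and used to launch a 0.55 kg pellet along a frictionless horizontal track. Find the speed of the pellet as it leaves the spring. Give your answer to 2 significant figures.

Conservation of energy: ½kx² = ½mv²
v = x√(k/m) = 0.19 × √(230/0.55) = 3.885 m/s

v = 3.9 m/s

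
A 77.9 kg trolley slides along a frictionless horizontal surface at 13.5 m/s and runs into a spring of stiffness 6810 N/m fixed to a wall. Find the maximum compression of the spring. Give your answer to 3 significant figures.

x = 1.44 m

Conservation of energy between contact and max compression: ½mv² = ½kx²
x = v√(m/k) = 13.5 × √(77.9/6810) = 1.444 m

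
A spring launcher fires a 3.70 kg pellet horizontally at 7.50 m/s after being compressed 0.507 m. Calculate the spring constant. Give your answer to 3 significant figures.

Energy stored in the spring equals the launch KE: ½kx² = ½mv²
k = mv²/x² = (3.70)(7.50)²/(0.507)² = 809.7 N/m

k = 810 N/m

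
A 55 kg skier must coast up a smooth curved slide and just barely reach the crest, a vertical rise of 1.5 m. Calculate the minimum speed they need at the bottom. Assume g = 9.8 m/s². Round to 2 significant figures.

At the top they are momentarily at rest, so all KE converts to PE: ½mv² = mgh
v = √(2gh) = √(2 × 9.8 × 1.5) = 5.422 m/s

v = 5.4 m/s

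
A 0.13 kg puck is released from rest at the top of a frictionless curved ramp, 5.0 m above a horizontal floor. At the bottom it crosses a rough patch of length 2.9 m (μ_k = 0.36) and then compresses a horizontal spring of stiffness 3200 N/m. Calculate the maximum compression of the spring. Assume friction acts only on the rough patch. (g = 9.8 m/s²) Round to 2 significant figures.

Initial energy: E₁ = mgh = (0.13)(9.8)(5.0) = 6.3700 J
Friction removes W_f = μ_k mg d = (0.36)(0.13)(9.8)(2.9) = 1.330 J
Energy reaching the spring: E = 6.3700 − 1.330 = 5.0399 J
At max compression ½kx² = E ⇒ x = √(2E/k) = √(2 × 5.0399/3200) = 0.05612 m

x = 0.056 m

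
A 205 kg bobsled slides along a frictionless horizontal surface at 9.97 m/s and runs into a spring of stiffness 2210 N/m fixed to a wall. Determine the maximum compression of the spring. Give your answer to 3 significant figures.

Conservation of energy between contact and max compression: ½mv² = ½kx²
x = v√(m/k) = 9.97 × √(205/2210) = 3.037 m

x = 3.04 m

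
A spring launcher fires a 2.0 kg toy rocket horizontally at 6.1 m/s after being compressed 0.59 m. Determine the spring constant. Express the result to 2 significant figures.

Energy stored in the spring equals the launch KE: ½kx² = ½mv²
k = mv²/x² = (2.0)(6.1)²/(0.59)² = 213.8 N/m

k = 210 N/m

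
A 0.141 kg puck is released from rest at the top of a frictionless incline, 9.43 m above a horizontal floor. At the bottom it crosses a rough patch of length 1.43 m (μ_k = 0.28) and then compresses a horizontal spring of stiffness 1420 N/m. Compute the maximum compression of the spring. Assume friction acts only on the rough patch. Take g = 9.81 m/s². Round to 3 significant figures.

Initial energy: E₁ = mgh = (0.141)(9.81)(9.43) = 13.044 J
Friction removes W_f = μ_k mg d = (0.28)(0.141)(9.81)(1.43) = 0.5538 J
Energy reaching the spring: E = 13.044 − 0.5538 = 12.490 J
At max compression ½kx² = E ⇒ x = √(2E/k) = √(2 × 12.490/1420) = 0.1326 m

x = 0.133 m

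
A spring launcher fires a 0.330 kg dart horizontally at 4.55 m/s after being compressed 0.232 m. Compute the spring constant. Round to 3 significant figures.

k = 127 N/m

½kx² = ½mv²
k = mv²/x² = (0.330)(4.55)²/(0.232)² = 126.9 N/m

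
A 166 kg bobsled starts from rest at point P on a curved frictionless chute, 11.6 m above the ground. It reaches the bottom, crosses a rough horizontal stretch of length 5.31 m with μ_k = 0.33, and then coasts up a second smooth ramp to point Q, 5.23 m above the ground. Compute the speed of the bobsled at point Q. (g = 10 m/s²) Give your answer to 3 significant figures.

v = 9.61 m/s

Energy at P: mgh₁ = (166)(10)(11.6) = 19256 J
Friction loss: W_f = μ_k mg d = 2909 J
At Q: ½mv² + mgh₂ = mgh₁ − W_f
½mv² = 19256 − 2909 − 8681.8 = 7665.4 J
v = √(2 × 7665.4/166) = 9.610 m/s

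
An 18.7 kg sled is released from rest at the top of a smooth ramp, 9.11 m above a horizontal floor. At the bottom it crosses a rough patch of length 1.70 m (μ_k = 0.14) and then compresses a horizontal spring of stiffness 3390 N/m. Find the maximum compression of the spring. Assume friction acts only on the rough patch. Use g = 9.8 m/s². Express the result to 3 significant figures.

Initial energy: E₁ = mgh = (18.7)(9.8)(9.11) = 1669.5 J
Friction removes W_f = μ_k mg d = (0.14)(18.7)(9.8)(1.70) = 43.62 J
Energy reaching the spring: E = 1669.5 − 43.62 = 1625.9 J
At max compression ½kx² = E ⇒ x = √(2E/k) = √(2 × 1625.9/3390) = 0.9794 m

x = 0.979 m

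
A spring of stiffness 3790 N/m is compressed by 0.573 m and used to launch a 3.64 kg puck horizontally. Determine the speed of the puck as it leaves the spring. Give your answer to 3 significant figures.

v = 18.5 m/s

Conservation of energy: ½kx² = ½mv²
v = x√(k/m) = 0.573 × √(3790/3.64) = 18.49 m/s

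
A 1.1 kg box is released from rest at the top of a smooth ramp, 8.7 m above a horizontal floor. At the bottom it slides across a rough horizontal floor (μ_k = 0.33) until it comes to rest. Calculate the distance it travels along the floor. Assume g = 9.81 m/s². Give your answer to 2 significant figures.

d = 26 m

Energy at the top = energy at the end + work done against friction:
At rest all PE has been dissipated by friction: mgh = μ_k m g d
d = h/μ_k = 8.7/0.33 = 26.36 m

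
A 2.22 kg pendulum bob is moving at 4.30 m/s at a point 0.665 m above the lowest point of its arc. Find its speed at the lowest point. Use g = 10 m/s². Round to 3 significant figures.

Mechanical energy is conserved (no friction): ½mv₀² + mgh = ½mv²
The mass cancels from both sides.
v² = v₀² + 2gh = (4.30)² + 2(10)(0.665) = 31.790
v = √31.790 = 5.638 m/s

v = 5.64 m/s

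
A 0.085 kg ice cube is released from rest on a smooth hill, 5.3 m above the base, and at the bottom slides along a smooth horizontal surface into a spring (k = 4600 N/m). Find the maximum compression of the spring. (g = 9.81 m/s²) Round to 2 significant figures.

x = 0.044 m

At max compression the cube is momentarily at rest: mgh = ½kx²
x = √(2mgh/k) = √(2 × 0.085 × 9.81 × 5.3 / 4600) = 0.04383 m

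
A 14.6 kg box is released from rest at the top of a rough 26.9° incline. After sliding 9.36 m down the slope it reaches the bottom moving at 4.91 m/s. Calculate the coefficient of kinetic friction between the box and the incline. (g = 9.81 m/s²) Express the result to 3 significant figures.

Energy balance down the incline: mg L sinθ − ½mv² = μ_k (mg cosθ) L
mgL sinθ = 606.53 J; ½mv² = 175.99 J
W_f = 606.53 − 175.99 = 430.5 J
μ_k = W_f/(mg cosθ · L) = 430.5/(127.7 × 9.36) = 0.3601

μ_k = 0.360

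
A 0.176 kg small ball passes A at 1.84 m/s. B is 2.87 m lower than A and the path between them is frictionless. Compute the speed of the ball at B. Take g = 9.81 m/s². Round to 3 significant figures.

Energy conservation between the two points: ½mv₀² + mgh = ½mv²
v² = v₀² + 2gh = (1.84)² + 2(9.81)(2.87) = 59.695
v = √59.695 = 7.726 m/s

v = 7.73 m/s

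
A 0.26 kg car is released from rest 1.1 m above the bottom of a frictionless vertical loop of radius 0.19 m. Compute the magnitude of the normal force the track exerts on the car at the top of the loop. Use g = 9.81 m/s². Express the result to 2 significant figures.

N = 17 N

Energy from release to top (height 2r): mgh = ½mv_top² + mg(2r)
v_top² = 2g(h − 2r) = 2(9.81)(1.1 − 0.3800) = 14.126 m²/s²
At the top, both N and weight point toward the centre: N + mg = mv_top²/r
N = m(v_top²/r − g) = 0.26(14.126/0.19 − 9.81) = 16.78 N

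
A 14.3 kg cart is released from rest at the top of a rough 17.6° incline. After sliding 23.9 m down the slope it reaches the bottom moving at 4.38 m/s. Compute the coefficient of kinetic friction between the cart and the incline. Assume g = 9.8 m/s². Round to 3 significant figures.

μ_k = 0.274

The energy dissipated by friction is the PE lost minus the KE gained:
mgL sinθ = 1012.7 J; ½mv² = 137.17 J
W_f = 1012.7 − 137.17 = 875.6 J
μ_k = W_f/(mg cosθ · L) = 875.6/(133.6 × 23.9) = 0.2743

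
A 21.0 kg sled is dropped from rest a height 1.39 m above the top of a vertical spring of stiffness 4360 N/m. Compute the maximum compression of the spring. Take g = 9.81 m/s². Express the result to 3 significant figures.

Measuring PE from the top of the relaxed spring, at max compression the sled has dropped H + x with zero KE, so:
mg(H + x) = ½kx²
½(4360)x² − (21.0)(9.81)x − (21.0)(9.81)(1.39) = 0
2180x² − 206.0x − 286.4 = 0
x = [206.0 + √(42440 + 2.4970e+06)]/(2 × 2180) = 0.4127 m

x = 0.413 m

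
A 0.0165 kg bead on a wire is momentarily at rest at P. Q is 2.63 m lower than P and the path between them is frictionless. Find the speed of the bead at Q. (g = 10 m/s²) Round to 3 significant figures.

Energy conservation between the two points: mgh = ½mv²
v = √(2gh) = √(2 × 10 × 2.63) = √52.600 = 7.253 m/s

v = 7.25 m/s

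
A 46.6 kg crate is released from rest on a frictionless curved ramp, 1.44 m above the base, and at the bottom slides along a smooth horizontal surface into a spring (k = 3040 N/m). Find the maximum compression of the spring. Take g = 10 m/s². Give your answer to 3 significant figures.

x = 0.664 m

At max compression the crate is momentarily at rest: mgh = ½kx²
x = √(2mgh/k) = √(2 × 46.6 × 10 × 1.44 / 3040) = 0.6644 m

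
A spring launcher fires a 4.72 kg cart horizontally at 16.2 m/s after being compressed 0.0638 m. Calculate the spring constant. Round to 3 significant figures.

k = 304000 N/m

½kx² = ½mv²
k = mv²/x² = (4.72)(16.2)²/(0.0638)² = 304320 N/m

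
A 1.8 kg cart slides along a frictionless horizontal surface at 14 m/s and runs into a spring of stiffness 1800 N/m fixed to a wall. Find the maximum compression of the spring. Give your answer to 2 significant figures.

Conservation of energy between contact and max compression: ½mv² = ½kx²
x = v√(m/k) = 14 × √(1.8/1800) = 0.4427 m

x = 0.44 m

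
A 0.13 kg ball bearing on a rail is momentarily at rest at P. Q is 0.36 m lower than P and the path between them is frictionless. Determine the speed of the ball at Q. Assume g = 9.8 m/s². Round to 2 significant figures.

Energy conservation between the two points: mgh = ½mv²
v = √(2gh) = √(2 × 9.8 × 0.36) = √7.0560 = 2.656 m/s

v = 2.7 m/s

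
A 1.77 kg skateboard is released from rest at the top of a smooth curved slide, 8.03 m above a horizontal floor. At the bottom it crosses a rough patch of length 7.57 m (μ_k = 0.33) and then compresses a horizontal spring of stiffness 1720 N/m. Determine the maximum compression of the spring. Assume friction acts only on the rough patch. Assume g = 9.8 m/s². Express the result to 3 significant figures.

Initial energy: E₁ = mgh = (1.77)(9.8)(8.03) = 139.29 J
Friction removes W_f = μ_k mg d = (0.33)(1.77)(9.8)(7.57) = 43.33 J
Energy reaching the spring: E = 139.29 − 43.33 = 95.956 J
At max compression ½kx² = E ⇒ x = √(2E/k) = √(2 × 95.956/1720) = 0.3340 m

x = 0.334 m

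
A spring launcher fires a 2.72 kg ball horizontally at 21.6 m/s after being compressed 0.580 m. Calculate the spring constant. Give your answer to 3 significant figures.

Energy stored in the spring equals the launch KE: ½kx² = ½mv²
k = mv²/x² = (2.72)(21.6)²/(0.580)² = 3772 N/m

k = 3770 N/m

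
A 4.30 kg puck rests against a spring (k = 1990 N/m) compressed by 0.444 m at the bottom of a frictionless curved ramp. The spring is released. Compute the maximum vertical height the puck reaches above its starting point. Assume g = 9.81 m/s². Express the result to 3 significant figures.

Energy conservation from release to the highest point: ½kx² = mgh
h = kx²/(2mg) = (1990)(0.444)²/(2 × 4.30 × 9.81) = 4.650 m

h = 4.65 m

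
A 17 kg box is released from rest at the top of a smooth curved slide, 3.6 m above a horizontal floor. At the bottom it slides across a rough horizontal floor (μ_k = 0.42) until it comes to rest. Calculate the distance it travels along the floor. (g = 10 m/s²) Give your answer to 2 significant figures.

d = 8.6 m

Energy at the top = energy at the end + work done against friction:
At rest all PE has been dissipated by friction: mgh = μ_k m g d
d = h/μ_k = 3.6/0.42 = 8.571 m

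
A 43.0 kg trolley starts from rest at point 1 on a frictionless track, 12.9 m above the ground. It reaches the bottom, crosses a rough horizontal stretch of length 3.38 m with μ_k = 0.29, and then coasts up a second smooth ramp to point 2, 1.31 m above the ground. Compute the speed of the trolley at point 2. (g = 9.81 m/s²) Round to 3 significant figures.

v = 14.4 m/s

Energy at 1: mgh₁ = (43.0)(9.81)(12.9) = 5441.6 J
Friction loss: W_f = μ_k mg d = 413.5 J
At 2: ½mv² + mgh₂ = mgh₁ − W_f
½mv² = 5441.6 − 413.5 − 552.60 = 4475.5 J
v = √(2 × 4475.5/43.0) = 14.43 m/s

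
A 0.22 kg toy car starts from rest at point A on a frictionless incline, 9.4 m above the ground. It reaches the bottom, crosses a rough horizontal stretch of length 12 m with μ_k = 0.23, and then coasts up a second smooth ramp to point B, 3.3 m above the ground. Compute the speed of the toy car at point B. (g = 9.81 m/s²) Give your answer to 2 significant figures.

Energy at A: mgh₁ = (0.22)(9.81)(9.4) = 20.287 J
Friction loss: W_f = μ_k mg d = 5.957 J
At B: ½mv² + mgh₂ = mgh₁ − W_f
½mv² = 20.287 − 5.957 − 7.1221 = 7.2084 J
v = √(2 × 7.2084/0.22) = 8.095 m/s

v = 8.1 m/s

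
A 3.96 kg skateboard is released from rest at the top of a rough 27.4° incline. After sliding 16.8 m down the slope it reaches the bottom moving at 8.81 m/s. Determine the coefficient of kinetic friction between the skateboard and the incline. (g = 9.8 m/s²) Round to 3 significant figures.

μ_k = 0.253

mgh = ½mv² + μ_k (mg cosθ) L, with h = L sinθ
mgL sinθ = 300.04 J; ½mv² = 153.68 J
W_f = 300.04 − 153.68 = 146.4 J
μ_k = W_f/(mg cosθ · L) = 146.4/(34.45 × 16.8) = 0.2529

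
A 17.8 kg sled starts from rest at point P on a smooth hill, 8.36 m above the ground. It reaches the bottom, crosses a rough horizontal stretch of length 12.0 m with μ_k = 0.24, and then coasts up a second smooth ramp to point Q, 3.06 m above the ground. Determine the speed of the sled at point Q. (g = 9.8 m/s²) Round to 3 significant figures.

Energy at P: mgh₁ = (17.8)(9.8)(8.36) = 1458.3 J
Friction loss: W_f = μ_k mg d = 502.4 J
At Q: ½mv² + mgh₂ = mgh₁ − W_f
½mv² = 1458.3 − 502.4 − 533.79 = 422.14 J
v = √(2 × 422.14/17.8) = 6.887 m/s

v = 6.89 m/s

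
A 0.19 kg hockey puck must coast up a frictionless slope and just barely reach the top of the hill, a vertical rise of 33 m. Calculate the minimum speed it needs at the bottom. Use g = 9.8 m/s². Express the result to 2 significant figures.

At the top it is momentarily at rest, so all KE converts to PE: ½mv² = mgh
v = √(2gh) = √(2 × 9.8 × 33) = 25.43 m/s

v = 25 m/s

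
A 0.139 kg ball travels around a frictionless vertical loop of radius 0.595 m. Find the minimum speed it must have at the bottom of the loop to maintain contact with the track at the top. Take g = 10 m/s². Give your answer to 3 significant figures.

At the top: mg = mv_top²/r ⇒ v_top² = gr = 5.950 m²/s²
Energy from bottom to top (height 2r): ½mv_bot² = ½mv_top² + mg(2r)
v_bot² = gr + 4gr = 5gr = 29.75
v_bot = √(5gr) = 5.454 m/s

v = 5.45 m/s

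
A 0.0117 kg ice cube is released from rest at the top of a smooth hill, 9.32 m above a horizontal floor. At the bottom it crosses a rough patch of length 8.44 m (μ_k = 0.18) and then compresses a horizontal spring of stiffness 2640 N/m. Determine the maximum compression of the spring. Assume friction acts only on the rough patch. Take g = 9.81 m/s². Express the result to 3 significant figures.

Initial energy: E₁ = mgh = (0.0117)(9.81)(9.32) = 1.0697 J
Friction removes W_f = μ_k mg d = (0.18)(0.0117)(9.81)(8.44) = 0.1744 J
Energy reaching the spring: E = 1.0697 − 0.1744 = 0.89535 J
At max compression ½kx² = E ⇒ x = √(2E/k) = √(2 × 0.89535/2640) = 0.02604 m

x = 0.0260 m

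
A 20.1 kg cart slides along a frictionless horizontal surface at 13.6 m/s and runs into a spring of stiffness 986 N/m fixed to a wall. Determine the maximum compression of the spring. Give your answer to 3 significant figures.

x = 1.94 m

At max compression the cart is momentarily at rest: ½mv² = ½kx²
x = v√(m/k) = 13.6 × √(20.1/986) = 1.942 m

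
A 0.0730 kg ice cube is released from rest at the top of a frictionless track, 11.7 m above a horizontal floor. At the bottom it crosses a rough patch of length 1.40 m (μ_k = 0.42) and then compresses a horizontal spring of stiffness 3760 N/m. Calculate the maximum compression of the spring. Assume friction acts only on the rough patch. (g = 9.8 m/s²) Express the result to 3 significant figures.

Initial energy: E₁ = mgh = (0.0730)(9.8)(11.7) = 8.3702 J
Friction removes W_f = μ_k mg d = (0.42)(0.0730)(9.8)(1.40) = 0.4207 J
Energy reaching the spring: E = 8.3702 − 0.4207 = 7.9495 J
At max compression ½kx² = E ⇒ x = √(2E/k) = √(2 × 7.9495/3760) = 0.06503 m

x = 0.0650 m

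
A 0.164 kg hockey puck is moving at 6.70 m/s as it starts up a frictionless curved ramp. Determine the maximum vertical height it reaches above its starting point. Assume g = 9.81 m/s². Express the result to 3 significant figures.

h = 2.29 m

Setting KE at the bottom equal to PE gained: ½mv² = mgh
h = v²/(2g) = 6.70²/(2 × 9.81) = 2.288 m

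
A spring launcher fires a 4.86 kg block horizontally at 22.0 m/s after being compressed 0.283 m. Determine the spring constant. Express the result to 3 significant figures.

½kx² = ½mv²
k = mv²/x² = (4.86)(22.0)²/(0.283)² = 29370 N/m

k = 29400 N/m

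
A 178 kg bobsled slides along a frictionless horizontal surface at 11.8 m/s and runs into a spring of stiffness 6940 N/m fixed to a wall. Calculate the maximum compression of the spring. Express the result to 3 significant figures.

All KE is stored as spring PE at maximum compression: ½mv² = ½kx²
x = v√(m/k) = 11.8 × √(178/6940) = 1.890 m

x = 1.89 m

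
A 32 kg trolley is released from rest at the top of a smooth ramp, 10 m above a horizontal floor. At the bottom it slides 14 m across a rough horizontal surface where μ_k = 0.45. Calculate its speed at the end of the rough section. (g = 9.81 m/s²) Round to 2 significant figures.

v = 8.5 m/s

Energy bookkeeping (friction removes W_f = μ_k N d):
mgh = ½mv² + μ_k m g d
W_f = μ_k mg d = (0.45)(32)(9.81)(14) = 1978 J
½mv² = mgh − W_f = 3139.2 − 1978 = 1161.5 J
v = √(2 × 1161.5/32) = 8.520 m/s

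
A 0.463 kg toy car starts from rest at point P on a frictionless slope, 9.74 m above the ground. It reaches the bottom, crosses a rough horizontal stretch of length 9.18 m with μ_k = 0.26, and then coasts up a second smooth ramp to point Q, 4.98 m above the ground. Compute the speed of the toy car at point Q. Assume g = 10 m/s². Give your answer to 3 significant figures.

v = 6.89 m/s

Energy at P: mgh₁ = (0.463)(10)(9.74) = 45.096 J
Friction loss: W_f = μ_k mg d = 11.05 J
At Q: ½mv² + mgh₂ = mgh₁ − W_f
½mv² = 45.096 − 11.05 − 23.057 = 10.988 J
v = √(2 × 10.988/0.463) = 6.889 m/s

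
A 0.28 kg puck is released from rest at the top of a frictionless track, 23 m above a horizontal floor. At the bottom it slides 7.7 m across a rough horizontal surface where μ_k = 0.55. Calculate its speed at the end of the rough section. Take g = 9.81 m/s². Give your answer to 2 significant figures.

v = 19 m/s

Energy bookkeeping (friction removes W_f = μ_k N d):
mgh = ½mv² + μ_k m g d
W_f = μ_k mg d = (0.55)(0.28)(9.81)(7.7) = 11.63 J
½mv² = mgh − W_f = 63.176 − 11.63 = 51.544 J
v = √(2 × 51.544/0.28) = 19.19 m/s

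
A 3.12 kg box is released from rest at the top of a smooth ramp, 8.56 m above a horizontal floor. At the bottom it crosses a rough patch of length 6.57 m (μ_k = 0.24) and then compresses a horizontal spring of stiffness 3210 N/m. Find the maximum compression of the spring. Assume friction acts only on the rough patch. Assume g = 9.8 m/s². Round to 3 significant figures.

Initial energy: E₁ = mgh = (3.12)(9.8)(8.56) = 261.73 J
Friction removes W_f = μ_k mg d = (0.24)(3.12)(9.8)(6.57) = 48.21 J
Energy reaching the spring: E = 261.73 − 48.21 = 213.52 J
At max compression ½kx² = E ⇒ x = √(2E/k) = √(2 × 213.52/3210) = 0.3647 m

x = 0.365 m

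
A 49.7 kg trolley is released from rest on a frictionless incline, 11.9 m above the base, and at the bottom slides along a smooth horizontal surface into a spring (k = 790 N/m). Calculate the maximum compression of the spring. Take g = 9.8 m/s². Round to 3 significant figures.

Energy conservation (no friction) from release to max compression: mgh = ½kx²
x = √(2mgh/k) = √(2 × 49.7 × 9.8 × 11.9 / 790) = 3.831 m

x = 3.83 m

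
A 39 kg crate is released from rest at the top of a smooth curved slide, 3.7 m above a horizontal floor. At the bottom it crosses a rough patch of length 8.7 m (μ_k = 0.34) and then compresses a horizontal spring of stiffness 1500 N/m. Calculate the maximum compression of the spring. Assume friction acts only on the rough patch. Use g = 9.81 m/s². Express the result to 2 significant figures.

x = 0.62 m

Initial energy: E₁ = mgh = (39)(9.81)(3.7) = 1415.6 J
Friction removes W_f = μ_k mg d = (0.34)(39)(9.81)(8.7) = 1132 J
Energy reaching the spring: E = 1415.6 − 1132 = 283.88 J
At max compression ½kx² = E ⇒ x = √(2E/k) = √(2 × 283.88/1500) = 0.6152 m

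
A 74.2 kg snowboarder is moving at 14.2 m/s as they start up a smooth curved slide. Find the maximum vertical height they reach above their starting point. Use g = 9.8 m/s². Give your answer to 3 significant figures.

h = 10.3 m

Setting KE at the bottom equal to PE gained: ½mv² = mgh
h = v²/(2g) = 14.2²/(2 × 9.8) = 10.29 m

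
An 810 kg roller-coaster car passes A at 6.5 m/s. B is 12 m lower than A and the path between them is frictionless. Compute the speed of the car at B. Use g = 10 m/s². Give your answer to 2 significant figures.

v = 17 m/s

Energy conservation between the two points: ½mv₀² + mgh = ½mv²
v² = v₀² + 2gh = (6.5)² + 2(10)(12) = 282.25
v = √282.25 = 16.80 m/s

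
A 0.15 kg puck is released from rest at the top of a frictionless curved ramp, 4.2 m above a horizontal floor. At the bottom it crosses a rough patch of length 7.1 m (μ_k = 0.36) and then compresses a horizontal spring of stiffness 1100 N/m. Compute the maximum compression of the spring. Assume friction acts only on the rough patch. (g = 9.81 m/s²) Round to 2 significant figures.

Initial energy: E₁ = mgh = (0.15)(9.81)(4.2) = 6.1803 J
Friction removes W_f = μ_k mg d = (0.36)(0.15)(9.81)(7.1) = 3.761 J
Energy reaching the spring: E = 6.1803 − 3.761 = 2.4191 J
At max compression ½kx² = E ⇒ x = √(2E/k) = √(2 × 2.4191/1100) = 0.06632 m

x = 0.066 m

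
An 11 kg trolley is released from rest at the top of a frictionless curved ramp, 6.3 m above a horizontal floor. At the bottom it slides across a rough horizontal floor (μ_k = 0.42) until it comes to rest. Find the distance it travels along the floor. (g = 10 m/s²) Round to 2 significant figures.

Applying the work–energy principle:
At rest all PE has been dissipated by friction: mgh = μ_k m g d
d = h/μ_k = 6.3/0.42 = 15.00 m

d = 15 m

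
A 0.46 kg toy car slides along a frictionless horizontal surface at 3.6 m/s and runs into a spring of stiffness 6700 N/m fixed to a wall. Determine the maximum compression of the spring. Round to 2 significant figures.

At max compression the car is momentarily at rest: ½mv² = ½kx²
x = v√(m/k) = 3.6 × √(0.46/6700) = 0.02983 m

x = 0.030 m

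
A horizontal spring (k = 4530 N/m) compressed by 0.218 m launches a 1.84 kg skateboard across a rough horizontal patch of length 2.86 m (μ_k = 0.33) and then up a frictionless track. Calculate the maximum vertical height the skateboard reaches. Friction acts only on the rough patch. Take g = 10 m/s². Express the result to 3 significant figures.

Spring energy: E₀ = ½kx² = ½(4530)(0.218)² = 107.64 J
Friction: W_f = μ_k mg d = (0.33)(1.84)(10)(2.86) = 17.37 J
Energy at base of ramp: E = 107.64 − 17.37 = 90.276 J
At max height all remaining energy is PE: mgh = E ⇒ h = E/(mg) = 90.276/(1.84 × 10) = 4.906 m

h = 4.91 m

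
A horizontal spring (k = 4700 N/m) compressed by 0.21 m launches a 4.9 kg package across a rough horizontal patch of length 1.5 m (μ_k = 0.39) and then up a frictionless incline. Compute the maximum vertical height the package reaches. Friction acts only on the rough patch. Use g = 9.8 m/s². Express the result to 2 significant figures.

Spring energy: E₀ = ½kx² = ½(4700)(0.21)² = 103.63 J
Friction: W_f = μ_k mg d = (0.39)(4.9)(9.8)(1.5) = 28.09 J
Energy at base of ramp: E = 103.63 − 28.09 = 75.543 J
At max height all remaining energy is PE: mgh = E ⇒ h = E/(mg) = 75.543/(4.9 × 9.8) = 1.573 m

h = 1.6 m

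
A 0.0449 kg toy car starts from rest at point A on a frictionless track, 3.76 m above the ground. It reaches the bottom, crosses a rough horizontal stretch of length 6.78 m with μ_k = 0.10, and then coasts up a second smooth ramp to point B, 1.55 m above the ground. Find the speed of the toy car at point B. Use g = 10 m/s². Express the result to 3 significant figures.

v = 5.54 m/s

Energy at A: mgh₁ = (0.0449)(10)(3.76) = 1.6882 J
Friction loss: W_f = μ_k mg d = 0.3044 J
At B: ½mv² + mgh₂ = mgh₁ − W_f
½mv² = 1.6882 − 0.3044 − 0.69595 = 0.68787 J
v = √(2 × 0.68787/0.0449) = 5.535 m/s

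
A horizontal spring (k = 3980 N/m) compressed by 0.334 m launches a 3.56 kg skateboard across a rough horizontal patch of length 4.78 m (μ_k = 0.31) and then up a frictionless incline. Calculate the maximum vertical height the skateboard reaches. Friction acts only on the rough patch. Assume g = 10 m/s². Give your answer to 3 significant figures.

h = 4.75 m

Spring energy: E₀ = ½kx² = ½(3980)(0.334)² = 222.00 J
Friction: W_f = μ_k mg d = (0.31)(3.56)(10)(4.78) = 52.75 J
Energy at base of ramp: E = 222.00 − 52.75 = 169.24 J
At max height all remaining energy is PE: mgh = E ⇒ h = E/(mg) = 169.24/(3.56 × 10) = 4.754 m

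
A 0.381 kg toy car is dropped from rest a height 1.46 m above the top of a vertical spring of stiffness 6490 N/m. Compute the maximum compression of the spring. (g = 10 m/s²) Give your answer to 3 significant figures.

Take the reference level at the top of the uncompressed spring. At max compression the car has fallen H + x and is momentarily at rest:
mg(H + x) = ½kx²
½(6490)x² − (0.381)(10)x − (0.381)(10)(1.46) = 0
3245x² − 3.810x − 5.563 = 0
x = [3.810 + √(14.52 + 72203)]/(2 × 3245) = 0.04199 m

x = 0.0420 m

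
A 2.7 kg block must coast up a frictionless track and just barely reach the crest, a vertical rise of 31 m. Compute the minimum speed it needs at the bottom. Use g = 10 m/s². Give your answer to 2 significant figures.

At the top it is momentarily at rest, so all KE converts to PE: ½mv² = mgh
v = √(2gh) = √(2 × 10 × 31) = 24.90 m/s

v = 25 m/s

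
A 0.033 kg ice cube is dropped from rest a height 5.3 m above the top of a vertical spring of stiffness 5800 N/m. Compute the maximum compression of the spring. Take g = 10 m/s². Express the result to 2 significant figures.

Take the reference level at the top of the uncompressed spring. At max compression the cube has fallen H + x and is momentarily at rest:
mg(H + x) = ½kx²
½(5800)x² − (0.033)(10)x − (0.033)(10)(5.3) = 0
2900x² − 0.3300x − 1.749 = 0
x = [0.3300 + √(0.1089 + 20288)]/(2 × 2900) = 0.02462 m

x = 0.025 m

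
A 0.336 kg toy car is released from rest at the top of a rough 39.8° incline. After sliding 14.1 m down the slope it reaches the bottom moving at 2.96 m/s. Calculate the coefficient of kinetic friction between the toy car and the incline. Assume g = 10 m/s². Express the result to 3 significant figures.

The energy dissipated by friction is the PE lost minus the KE gained:
mgL sinθ = 30.326 J; ½mv² = 1.4719 J
W_f = 30.326 − 1.4719 = 28.85 J
μ_k = W_f/(mg cosθ · L) = 28.85/(2.581 × 14.1) = 0.7927

μ_k = 0.793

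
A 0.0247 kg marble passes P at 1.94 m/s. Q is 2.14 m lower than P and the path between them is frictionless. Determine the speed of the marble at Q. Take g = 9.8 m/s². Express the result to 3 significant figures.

v = 6.76 m/s

By conservation of mechanical energy, ½mv₀² + mgh = ½mv²
v² = v₀² + 2gh = (1.94)² + 2(9.8)(2.14) = 45.708
v = √45.708 = 6.761 m/s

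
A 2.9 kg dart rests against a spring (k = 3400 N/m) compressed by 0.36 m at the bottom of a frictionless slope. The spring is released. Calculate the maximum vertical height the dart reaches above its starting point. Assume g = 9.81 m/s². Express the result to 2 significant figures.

All spring PE becomes gravitational PE at the highest point: ½kx² = mgh
h = kx²/(2mg) = (3400)(0.36)²/(2 × 2.9 × 9.81) = 7.744 m

h = 7.7 m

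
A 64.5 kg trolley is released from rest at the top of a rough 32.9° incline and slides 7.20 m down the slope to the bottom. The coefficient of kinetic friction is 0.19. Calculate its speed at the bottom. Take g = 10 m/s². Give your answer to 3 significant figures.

v = 7.43 m/s

Energy: mgh = ½mv² + W_f, with h = L sinθ and W_f = μ_k (mg cosθ) L
mgh = mgL sinθ = (64.5)(10)(7.20)sin32.9° = 2522.5 J
W_f = μ_k mg cosθ · L = (0.19)(64.5)(10)cos32.9°·7.20 = 740.8 J
½mv² = 2522.5 − 740.8 = 1781.7 J
v = √(2 × 1781.7/64.5) = 7.433 m/s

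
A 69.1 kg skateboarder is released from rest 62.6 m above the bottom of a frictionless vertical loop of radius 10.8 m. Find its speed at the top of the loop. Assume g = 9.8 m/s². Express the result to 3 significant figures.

Energy conservation: mgh = ½mv_top² + mg(2r)
v_top² = 2g(h − 2r) = 2(9.8)(62.6 − 21.60) = 803.6
v_top = 28.35 m/s

v = 28.3 m/s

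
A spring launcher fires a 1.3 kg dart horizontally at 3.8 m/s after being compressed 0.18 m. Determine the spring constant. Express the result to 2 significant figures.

k = 580 N/m

½kx² = ½mv²
k = mv²/x² = (1.3)(3.8)²/(0.18)² = 579.4 N/m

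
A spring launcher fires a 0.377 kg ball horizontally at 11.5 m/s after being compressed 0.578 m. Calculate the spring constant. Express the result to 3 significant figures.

Spring PE at full compression equals KE at release: ½kx² = ½mv²
k = mv²/x² = (0.377)(11.5)²/(0.578)² = 149.2 N/m

k = 149 N/m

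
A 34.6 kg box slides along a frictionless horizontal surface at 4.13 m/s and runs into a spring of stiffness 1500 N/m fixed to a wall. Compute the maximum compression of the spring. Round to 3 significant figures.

x = 0.627 m

Conservation of energy between contact and max compression: ½mv² = ½kx²
x = v√(m/k) = 4.13 × √(34.6/1500) = 0.6273 m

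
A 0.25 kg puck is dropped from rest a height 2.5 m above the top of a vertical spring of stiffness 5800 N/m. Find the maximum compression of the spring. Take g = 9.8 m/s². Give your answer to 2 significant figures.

x = 0.046 m

Measuring PE from the top of the relaxed spring, at max compression the puck has dropped H + x with zero KE, so:
mg(H + x) = ½kx²
½(5800)x² − (0.25)(9.8)x − (0.25)(9.8)(2.5) = 0
2900x² − 2.450x − 6.125 = 0
x = [2.450 + √(6.003 + 71050)]/(2 × 2900) = 0.04638 m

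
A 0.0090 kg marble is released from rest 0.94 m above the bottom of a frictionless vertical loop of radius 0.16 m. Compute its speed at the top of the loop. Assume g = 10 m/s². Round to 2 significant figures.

v = 3.5 m/s

Energy conservation: mgh = ½mv_top² + mg(2r)
v_top² = 2g(h − 2r) = 2(10)(0.94 − 0.3200) = 12.40
v_top = 3.521 m/s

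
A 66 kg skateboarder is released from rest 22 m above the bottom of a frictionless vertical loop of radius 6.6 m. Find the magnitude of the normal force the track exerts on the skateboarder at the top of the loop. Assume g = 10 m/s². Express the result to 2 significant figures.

N = 1100 N

Energy from release to top (height 2r): mgh = ½mv_top² + mg(2r)
v_top² = 2g(h − 2r) = 2(10)(22 − 13.20) = 176.00 m²/s²
At the top, both N and weight point toward the centre: N + mg = mv_top²/r
N = m(v_top²/r − g) = 66(176.00/6.6 − 10) = 1100 N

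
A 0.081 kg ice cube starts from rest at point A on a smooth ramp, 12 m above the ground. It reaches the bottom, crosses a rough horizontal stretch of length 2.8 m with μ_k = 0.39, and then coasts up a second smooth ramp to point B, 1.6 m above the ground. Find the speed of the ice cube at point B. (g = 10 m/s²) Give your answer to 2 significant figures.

Energy at A: mgh₁ = (0.081)(10)(12) = 9.7200 J
Friction loss: W_f = μ_k mg d = 0.8845 J
At B: ½mv² + mgh₂ = mgh₁ − W_f
½mv² = 9.7200 − 0.8845 − 1.2960 = 7.5395 J
v = √(2 × 7.5395/0.081) = 13.64 m/s

v = 14 m/s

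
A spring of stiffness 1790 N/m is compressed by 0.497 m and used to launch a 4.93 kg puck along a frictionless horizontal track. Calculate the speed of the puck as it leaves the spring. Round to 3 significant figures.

Conservation of energy: ½kx² = ½mv²
v = x√(k/m) = 0.497 × √(1790/4.93) = 9.470 m/s

v = 9.47 m/s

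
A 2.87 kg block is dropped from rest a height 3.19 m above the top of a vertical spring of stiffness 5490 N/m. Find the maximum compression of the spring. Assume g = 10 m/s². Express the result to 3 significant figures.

Let x be the compression. The total drop is H + x, and the block is instantaneously at rest at max compression, so energy conservation gives:
mg(H + x) = ½kx²
½(5490)x² − (2.87)(10)x − (2.87)(10)(3.19) = 0
2745x² − 28.70x − 91.55 = 0
x = [28.70 + √(823.7 + 1.0053e+06)]/(2 × 2745) = 0.1879 m

x = 0.188 m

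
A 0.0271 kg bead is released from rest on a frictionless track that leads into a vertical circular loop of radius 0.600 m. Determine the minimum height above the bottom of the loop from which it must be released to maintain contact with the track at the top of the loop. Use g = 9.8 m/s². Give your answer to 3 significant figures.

h = 1.50 m

At the top, for minimum speed gravity alone supplies the centripetal force: mg = mv_top²/r ⇒ v_top² = gr = 5.880 m²/s²
Energy conservation from release height h to the top (height 2r): mgh = ½mv_top² + mg(2r)
h = v_top²/(2g) + 2r = r/2 + 2r = 5r/2 = 1.500 m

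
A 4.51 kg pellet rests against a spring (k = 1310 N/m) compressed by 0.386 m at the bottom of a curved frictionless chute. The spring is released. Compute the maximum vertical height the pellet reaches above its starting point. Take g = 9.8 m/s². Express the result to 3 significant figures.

Energy conservation from release to the highest point: ½kx² = mgh
h = kx²/(2mg) = (1310)(0.386)²/(2 × 4.51 × 9.8) = 2.208 m

h = 2.21 m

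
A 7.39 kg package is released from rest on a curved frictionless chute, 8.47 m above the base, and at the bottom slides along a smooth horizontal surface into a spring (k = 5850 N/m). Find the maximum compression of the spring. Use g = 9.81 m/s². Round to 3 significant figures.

x = 0.458 m

Energy conservation (no friction) from release to max compression: mgh = ½kx²
x = √(2mgh/k) = √(2 × 7.39 × 9.81 × 8.47 / 5850) = 0.4582 m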